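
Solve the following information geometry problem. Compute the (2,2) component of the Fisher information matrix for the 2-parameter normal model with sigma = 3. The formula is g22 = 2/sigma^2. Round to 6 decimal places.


For the 2-parameter normal family, the Fisher metric has:
  g11 = 1/sigma^2, g22 = 2/sigma^2.
sigma = 3, sigma^2 = 9.
g22 = 0.222222

0.222222


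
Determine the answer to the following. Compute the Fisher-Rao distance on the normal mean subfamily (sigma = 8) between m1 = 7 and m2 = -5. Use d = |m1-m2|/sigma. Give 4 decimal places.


On the fixed-variance normal subfamily, geodesic distance = |m1-m2|/sigma.
|7 - -5| = 12.
sigma = 8.
d = 12/8 = 1.5000

1.5000


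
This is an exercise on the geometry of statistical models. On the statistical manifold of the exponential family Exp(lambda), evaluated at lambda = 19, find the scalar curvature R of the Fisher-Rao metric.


This family has a single free parameter, so its statistical manifold
is 1-dimensional. The Riemann curvature tensor of any 1-dimensional
Riemannian manifold vanishes identically, so R = 0.

0


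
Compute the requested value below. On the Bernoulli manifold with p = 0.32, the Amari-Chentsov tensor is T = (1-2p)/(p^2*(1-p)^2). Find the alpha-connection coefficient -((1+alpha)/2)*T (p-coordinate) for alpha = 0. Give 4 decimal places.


Skewness (Amari-Chentsov) tensor: T = (1-2p)/(p^2*(1-p)^2).
p = 0.32, 1-2p = 0.36, p^2 = 0.1024, (1-p)^2 = 0.4624.
T = 0.36/(0.1024 * 0.4624) = 7.602995.
In the p-coordinate, Gamma^(alpha) = Gamma^(0) - (alpha/2)*T with Gamma^(0) = (1/2)*g'(p) = -T/2,
so Gamma^(alpha) = -((1+alpha)/2)*T.
alpha = 0, -(1+alpha)/2 = -0.5.
Gamma = -0.5 * 7.602995 = -3.8015

-3.8015


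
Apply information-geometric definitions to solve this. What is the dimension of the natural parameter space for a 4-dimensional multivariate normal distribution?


Exponential family dimension calculation:
For 4-dim MVN: mean has 4 params, covariance has 4*5/2 = 10 unique entries.
Total dim = 4 + 10 = 14.

14


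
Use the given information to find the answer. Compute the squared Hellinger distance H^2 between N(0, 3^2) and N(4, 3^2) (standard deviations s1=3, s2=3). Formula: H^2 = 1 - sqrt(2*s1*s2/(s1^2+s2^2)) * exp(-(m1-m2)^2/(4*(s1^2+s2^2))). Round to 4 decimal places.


Squared Hellinger distance for Gaussians:
H^2 = 1 - sqrt(2*s1*s2/(s1^2+s2^2)) * exp(-(m1-m2)^2/(4*(s1^2+s2^2))).
s1^2 = 9, s2^2 = 9, s1^2+s2^2 = 18.
sqrt(2*3*3/(18)) = 1.0.
(m1-m2)^2 = (-4)^2 = 16.
exp(-16/(4*18)) = exp(-0.222222) = 0.800737.
H^2 = 1 - 1.0*0.800737 = 0.1993

0.1993


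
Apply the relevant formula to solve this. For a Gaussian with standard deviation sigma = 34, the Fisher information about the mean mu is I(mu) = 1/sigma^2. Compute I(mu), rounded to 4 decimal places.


The Fisher information for the mean of a normal distribution is I(mu) = 1/sigma^2.
sigma = 34, so sigma^2 = 1156.
I(mu) = 1/1156 = 0.0009

0.0009


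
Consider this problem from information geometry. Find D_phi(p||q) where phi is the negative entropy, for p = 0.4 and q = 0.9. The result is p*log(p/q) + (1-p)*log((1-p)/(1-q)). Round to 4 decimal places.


Bregman divergence with negative entropy generator:
D = p*log(p/q) + (1-p)*log((1-p)/(1-q)).
p = 0.4, q = 0.9.
p*log(p/q) = 0.4*log(0.4/0.9) = -0.324372.
(1-p)*log((1-p)/(1-q)) = 0.6*log(0.6/0.1) = 1.075056.
D = -0.324372 + 1.075056 = 0.7507

0.7507


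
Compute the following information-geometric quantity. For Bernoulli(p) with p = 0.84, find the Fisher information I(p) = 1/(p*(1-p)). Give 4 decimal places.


For Bernoulli(p), Fisher information is I(p) = 1/(p*(1-p)).
p = 0.84, 1-p = 0.16.
p*(1-p) = 0.1344.
I(p) = 1/0.1344 = 7.4405

7.4405


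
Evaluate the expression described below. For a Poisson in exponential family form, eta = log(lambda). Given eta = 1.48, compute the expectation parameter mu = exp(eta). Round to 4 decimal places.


Expectation parameter for Poisson exponential family:
mu = exp(eta).
eta = 1.48.
mu = exp(1.48) = 4.3929

4.3929


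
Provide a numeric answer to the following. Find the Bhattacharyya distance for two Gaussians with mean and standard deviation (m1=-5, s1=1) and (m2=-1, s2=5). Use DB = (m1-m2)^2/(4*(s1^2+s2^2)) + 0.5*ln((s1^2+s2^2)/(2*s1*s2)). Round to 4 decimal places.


Bhattacharyya distance between two Gaussians:
DB = (m1-m2)^2/(4*(s1^2+s2^2)) + (1/2)*ln((s1^2+s2^2)/(2*s1*s2)).
(m1-m2)^2 = (-4)^2 = 16.
s1^2+s2^2 = 1 + 25 = 26.
term1 = 16/104 = 0.153846.
term2 = 0.5*ln(26/10.0) = 0.477756.
DB = 0.153846 + 0.477756 = 0.6316

0.6316


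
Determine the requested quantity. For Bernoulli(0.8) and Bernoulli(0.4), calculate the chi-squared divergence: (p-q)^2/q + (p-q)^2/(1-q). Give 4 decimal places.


Chi-squared divergence between Bernoulli distributions:
chi^2 = (p-q)^2/q + (p-q)^2/(1-q).
p = 0.8, q = 0.4, p-q = 0.4.
(p-q)^2 = 0.16.
term1 = 0.16/0.4 = 0.4.
term2 = 0.16/0.6 = 0.266667.
chi^2 = 0.4 + 0.266667 = 0.6667

0.6667


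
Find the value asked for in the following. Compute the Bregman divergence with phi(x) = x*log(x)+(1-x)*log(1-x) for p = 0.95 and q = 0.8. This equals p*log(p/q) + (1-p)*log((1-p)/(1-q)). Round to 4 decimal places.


Bregman divergence with negative entropy generator:
D = p*log(p/q) + (1-p)*log((1-p)/(1-q)).
p = 0.95, q = 0.8.
p*log(p/q) = 0.95*log(0.95/0.8) = 0.163258.
(1-p)*log((1-p)/(1-q)) = 0.05*log(0.05/0.2) = -0.069315.
D = 0.163258 + -0.069315 = 0.0939

0.0939


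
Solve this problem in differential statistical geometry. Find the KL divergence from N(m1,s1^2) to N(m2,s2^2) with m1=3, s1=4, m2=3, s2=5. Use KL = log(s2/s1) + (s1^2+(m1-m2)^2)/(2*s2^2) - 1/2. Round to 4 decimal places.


KL divergence between normal distributions:
KL = log(s2/s1) + (s1^2 + (m1-m2)^2)/(2*s2^2) - 1/2.
log(5/4) = 0.223144.
(4^2 + (3-3)^2)/(2*5^2) = (16 + 0)/50 = 0.32.
KL = 0.223144 + 0.32 - 0.5 = 0.0431

0.0431


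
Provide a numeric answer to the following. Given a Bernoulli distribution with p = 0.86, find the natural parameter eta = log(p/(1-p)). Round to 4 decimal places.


Natural parameter for Bernoulli: eta = log(p/(1-p)).
p = 0.86, 1-p = 0.14.
p/(1-p) = 6.142857.
eta = log(6.142857) = 1.8153

1.8153


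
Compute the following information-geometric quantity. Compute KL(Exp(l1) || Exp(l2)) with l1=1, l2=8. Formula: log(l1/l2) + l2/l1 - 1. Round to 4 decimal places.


KL divergence for exponential family:
KL = log(l1/l2) + l2/l1 - 1.
log(1/8) = -2.079442.
8/1 = 8.0.
KL = -2.079442 + 8.0 - 1 = 4.9206

4.9206


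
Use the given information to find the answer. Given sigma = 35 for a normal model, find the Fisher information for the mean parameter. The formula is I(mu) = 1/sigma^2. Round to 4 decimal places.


The Fisher information for the mean of a normal distribution is I(mu) = 1/sigma^2.
sigma = 35, so sigma^2 = 1225.
I(mu) = 1/1225 = 0.0008

0.0008


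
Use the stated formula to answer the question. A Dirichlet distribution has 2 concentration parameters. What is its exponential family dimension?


Exponential family dimension calculation:
Dirichlet with 2 components has 2 natural parameters.

2


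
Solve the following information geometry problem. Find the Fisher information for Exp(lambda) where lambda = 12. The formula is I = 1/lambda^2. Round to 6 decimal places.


Fisher information for exponential: I(lambda) = 1/lambda^2.
lambda = 12, lambda^2 = 144.
I = 1/144 = 0.006944

0.006944


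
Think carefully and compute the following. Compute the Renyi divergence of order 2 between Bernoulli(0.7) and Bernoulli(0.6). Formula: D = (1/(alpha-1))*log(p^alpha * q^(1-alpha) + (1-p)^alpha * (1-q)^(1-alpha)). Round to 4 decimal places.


Renyi divergence of order alpha between Bernoulli distributions:
D = (1/(alpha-1))*log(p^alpha * q^(1-alpha) + (1-p)^alpha * (1-q)^(1-alpha)).
alpha = 2, p = 0.7, q = 0.6.
p^alpha * q^(1-alpha) = 0.7^2 * 0.6^-1 = 0.816667.
(1-p)^alpha * (1-q)^(1-alpha) = 0.3^2 * 0.4^-1 = 0.225.
sum = 0.816667 + 0.225 = 1.041667.
D = (1/1)*log(1.041667) = 0.0408

0.0408


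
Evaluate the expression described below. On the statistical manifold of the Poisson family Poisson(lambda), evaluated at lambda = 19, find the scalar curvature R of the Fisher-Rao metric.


This family has a single free parameter, so its statistical manifold
is 1-dimensional. The Riemann curvature tensor of any 1-dimensional
Riemannian manifold vanishes identically, so R = 0.

0


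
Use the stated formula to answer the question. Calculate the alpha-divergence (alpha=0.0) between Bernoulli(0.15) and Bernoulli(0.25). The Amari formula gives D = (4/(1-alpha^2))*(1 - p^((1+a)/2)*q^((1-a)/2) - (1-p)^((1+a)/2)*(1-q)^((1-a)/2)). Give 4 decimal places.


Amari alpha-divergence:
D = (4/(1-alpha^2))*(1 - p^((1+a)/2)*q^((1-a)/2) - (1-p)^((1+a)/2)*(1-q)^((1-a)/2)).
alpha = 0.0, p = 0.15, q = 0.25.
e1 = (1+alpha)/2 = 0.5, e2 = (1-alpha)/2 = 0.5.
t1 = p^e1 * q^e2 = 0.15^0.5 * 0.25^0.5 = 0.193649.
t2 = (1-p)^e1 * (1-q)^e2 = 0.85^0.5 * 0.75^0.5 = 0.798436.
4/(1-alpha^2) = 4.0.
D = 4.0*(1 - 0.193649 - 0.798436) = 0.0317

0.0317


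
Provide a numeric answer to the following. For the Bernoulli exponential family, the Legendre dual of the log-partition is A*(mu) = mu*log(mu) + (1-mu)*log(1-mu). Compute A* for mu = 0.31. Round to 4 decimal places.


Legendre transform for Bernoulli:
A*(mu) = mu*log(mu) + (1-mu)*log(1-mu).
mu = 0.31, 1-mu = 0.69.
mu*log(mu) = 0.31*log(0.31) = -0.363067.
(1-mu)*log(1-mu) = 0.69*log(0.69) = -0.256034.
A* = -0.363067 + -0.256034 = -0.6191

-0.6191


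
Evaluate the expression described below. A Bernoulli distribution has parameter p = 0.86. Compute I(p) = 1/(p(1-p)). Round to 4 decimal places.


For Bernoulli(p), Fisher information is I(p) = 1/(p*(1-p)).
p = 0.86, 1-p = 0.14.
p*(1-p) = 0.1204.
I(p) = 1/0.1204 = 8.3056

8.3056


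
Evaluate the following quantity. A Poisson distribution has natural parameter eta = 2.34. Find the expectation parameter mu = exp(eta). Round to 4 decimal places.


Expectation parameter for Poisson exponential family:
mu = exp(eta).
eta = 2.34.
mu = exp(2.34) = 10.3812

10.3812


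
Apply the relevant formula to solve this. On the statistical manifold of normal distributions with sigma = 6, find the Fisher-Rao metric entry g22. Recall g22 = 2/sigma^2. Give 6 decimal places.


For the 2-parameter normal family, the Fisher metric has:
  g11 = 1/sigma^2, g22 = 2/sigma^2.
sigma = 6, sigma^2 = 36.
g22 = 0.055556

0.055556


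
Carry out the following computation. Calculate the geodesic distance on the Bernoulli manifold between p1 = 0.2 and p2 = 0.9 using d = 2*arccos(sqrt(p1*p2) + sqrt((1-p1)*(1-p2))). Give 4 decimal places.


Geodesic distance on Bernoulli manifold:
d(p1,p2) = 2*arccos(sqrt(p1*p2) + sqrt((1-p1)*(1-p2))).
sqrt(p1*p2) = sqrt(0.2*0.9) = 0.424264.
sqrt((1-p1)*(1-p2)) = sqrt(0.8*0.1) = 0.282843.
arg = 0.424264 + 0.282843 = 0.707107.
d = 2*arccos(0.707107) = 1.5708

1.5708


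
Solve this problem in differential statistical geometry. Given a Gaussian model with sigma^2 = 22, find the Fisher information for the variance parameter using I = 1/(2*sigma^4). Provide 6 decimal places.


Fisher information for variance: I(sigma^2) = 1/(2*sigma^4).
sigma^2 = 22, so sigma^4 = 484.
I = 1/(2*484) = 1/968 = 0.001033

0.001033


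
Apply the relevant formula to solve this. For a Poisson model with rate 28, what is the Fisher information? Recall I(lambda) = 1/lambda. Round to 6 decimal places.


Fisher information for Poisson: I(lambda) = 1/lambda.
lambda = 28.
I(lambda) = 1/28 = 0.035714

0.035714


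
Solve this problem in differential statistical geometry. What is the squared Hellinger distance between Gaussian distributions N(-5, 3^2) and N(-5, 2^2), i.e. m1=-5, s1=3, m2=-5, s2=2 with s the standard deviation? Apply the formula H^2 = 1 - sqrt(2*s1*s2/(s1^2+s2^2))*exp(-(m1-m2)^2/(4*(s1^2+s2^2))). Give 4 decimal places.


Squared Hellinger distance for Gaussians:
H^2 = 1 - sqrt(2*s1*s2/(s1^2+s2^2)) * exp(-(m1-m2)^2/(4*(s1^2+s2^2))).
s1^2 = 9, s2^2 = 4, s1^2+s2^2 = 13.
sqrt(2*3*2/(13)) = 0.960769.
(m1-m2)^2 = (0)^2 = 0.
exp(-0/(4*13)) = exp(0.0) = 1.0.
H^2 = 1 - 0.960769*1.0 = 0.0392

0.0392


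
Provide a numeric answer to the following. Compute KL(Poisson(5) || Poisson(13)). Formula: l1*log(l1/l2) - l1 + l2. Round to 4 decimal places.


KL divergence for Poisson:
KL = l1*log(l1/l2) - l1 + l2.
l1 = 5, l2 = 13.
log(5/13) = -0.955511.
l1*log(l1/l2) = 5 * -0.955511 = -4.777557.
KL = -4.777557 - 5 + 13 = 3.2224

3.2224


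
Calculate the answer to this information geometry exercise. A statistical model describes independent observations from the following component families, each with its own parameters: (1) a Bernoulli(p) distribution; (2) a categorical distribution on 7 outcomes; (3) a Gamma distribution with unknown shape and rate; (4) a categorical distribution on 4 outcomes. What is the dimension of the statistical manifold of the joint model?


The dimension of a statistical manifold equals the number of free
(independent) real parameters of the model. For a product of independent
blocks the parameter counts add.
- Bernoulli (p): 1.
- categorical on 7 outcomes (probabilities sum to 1): 7-1 = 6.
- Gamma (shape, rate): 2.
- categorical on 4 outcomes (probabilities sum to 1): 4-1 = 3.
Total = 1 + 6 + 2 + 3 = 12.
Dimension = 12

12


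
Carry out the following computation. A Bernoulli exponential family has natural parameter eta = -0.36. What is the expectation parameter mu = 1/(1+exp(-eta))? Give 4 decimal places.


Dual coordinate (expectation parameter) for Bernoulli:
mu = 1/(1+exp(-eta)).
eta = -0.36.
exp(-eta) = exp(0.36) = 1.433329.
mu = 1/(1+1.433329) = 0.4110

0.4110


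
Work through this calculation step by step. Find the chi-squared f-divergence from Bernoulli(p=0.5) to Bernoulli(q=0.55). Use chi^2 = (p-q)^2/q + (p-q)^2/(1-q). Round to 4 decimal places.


Chi-squared divergence between Bernoulli distributions:
chi^2 = (p-q)^2/q + (p-q)^2/(1-q).
p = 0.5, q = 0.55, p-q = -0.05.
(p-q)^2 = 0.0025.
term1 = 0.0025/0.55 = 0.004545.
term2 = 0.0025/0.45 = 0.005556.
chi^2 = 0.004545 + 0.005556 = 0.0101

0.0101


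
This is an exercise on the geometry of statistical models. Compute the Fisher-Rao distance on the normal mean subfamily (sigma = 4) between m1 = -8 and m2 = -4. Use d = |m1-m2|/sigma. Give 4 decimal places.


On the fixed-variance normal subfamily, geodesic distance = |m1-m2|/sigma.
|-8 - -4| = 4.
sigma = 4.
d = 4/4 = 1.0000

1.0000


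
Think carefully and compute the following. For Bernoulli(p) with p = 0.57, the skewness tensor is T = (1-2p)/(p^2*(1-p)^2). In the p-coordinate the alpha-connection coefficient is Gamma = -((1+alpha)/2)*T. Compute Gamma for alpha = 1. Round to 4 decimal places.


Skewness (Amari-Chentsov) tensor: T = (1-2p)/(p^2*(1-p)^2).
p = 0.57, 1-2p = -0.14, p^2 = 0.3249, (1-p)^2 = 0.1849.
T = -0.14/(0.3249 * 0.1849) = -2.330459.
In the p-coordinate, Gamma^(alpha) = Gamma^(0) - (alpha/2)*T with Gamma^(0) = (1/2)*g'(p) = -T/2,
so Gamma^(alpha) = -((1+alpha)/2)*T.
alpha = 1, -(1+alpha)/2 = -1.0.
Gamma = -1.0 * -2.330459 = 2.3305

2.3305


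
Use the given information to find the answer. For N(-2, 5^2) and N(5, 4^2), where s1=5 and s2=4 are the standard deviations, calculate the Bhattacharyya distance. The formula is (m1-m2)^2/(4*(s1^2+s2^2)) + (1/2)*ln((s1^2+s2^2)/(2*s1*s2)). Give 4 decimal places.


Bhattacharyya distance between two Gaussians:
DB = (m1-m2)^2/(4*(s1^2+s2^2)) + (1/2)*ln((s1^2+s2^2)/(2*s1*s2)).
(m1-m2)^2 = (-7)^2 = 49.
s1^2+s2^2 = 25 + 16 = 41.
term1 = 49/164 = 0.29878.
term2 = 0.5*ln(41/40.0) = 0.012346.
DB = 0.29878 + 0.012346 = 0.3111

0.3111


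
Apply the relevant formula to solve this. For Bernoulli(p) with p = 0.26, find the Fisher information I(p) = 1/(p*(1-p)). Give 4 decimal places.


For Bernoulli(p), Fisher information is I(p) = 1/(p*(1-p)).
p = 0.26, 1-p = 0.74.
p*(1-p) = 0.1924.
I(p) = 1/0.1924 = 5.1975

5.1975


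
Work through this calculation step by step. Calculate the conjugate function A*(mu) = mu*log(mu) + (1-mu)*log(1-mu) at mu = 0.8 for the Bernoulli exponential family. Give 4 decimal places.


Legendre transform for Bernoulli:
A*(mu) = mu*log(mu) + (1-mu)*log(1-mu).
mu = 0.8, 1-mu = 0.2.
mu*log(mu) = 0.8*log(0.8) = -0.178515.
(1-mu)*log(1-mu) = 0.2*log(0.2) = -0.321888.
A* = -0.178515 + -0.321888 = -0.5004

-0.5004


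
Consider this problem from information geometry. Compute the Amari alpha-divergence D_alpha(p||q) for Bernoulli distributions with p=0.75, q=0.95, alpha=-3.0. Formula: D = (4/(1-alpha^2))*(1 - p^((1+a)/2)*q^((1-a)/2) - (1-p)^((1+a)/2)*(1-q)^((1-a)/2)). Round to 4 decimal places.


Amari alpha-divergence:
D = (4/(1-alpha^2))*(1 - p^((1+a)/2)*q^((1-a)/2) - (1-p)^((1+a)/2)*(1-q)^((1-a)/2)).
alpha = -3.0, p = 0.75, q = 0.95.
e1 = (1+alpha)/2 = -1.0, e2 = (1-alpha)/2 = 2.0.
t1 = p^e1 * q^e2 = 0.75^-1.0 * 0.95^2.0 = 1.203333.
t2 = (1-p)^e1 * (1-q)^e2 = 0.25^-1.0 * 0.05^2.0 = 0.01.
4/(1-alpha^2) = -0.5.
D = -0.5*(1 - 1.203333 - 0.01) = 0.1067

0.1067


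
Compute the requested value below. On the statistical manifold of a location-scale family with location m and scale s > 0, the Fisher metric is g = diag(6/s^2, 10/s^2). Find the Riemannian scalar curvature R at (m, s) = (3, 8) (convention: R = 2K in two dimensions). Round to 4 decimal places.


The metric has the form g = (A dm^2 + B ds^2)/s^2 with A = 6, B = 10.
Substitute u = sqrt(A/B)*m: g = B*(du^2 + ds^2)/s^2, i.e. B times the
Poincare upper half-plane metric, which has constant Gaussian curvature -1.
Scaling a 2D metric by a constant c divides the Gaussian curvature by c,
so K = -1/B = -1/(10) = -0.1000 everywhere (the point (m, s) = (3, 8) is irrelevant:
the curvature is constant).
Scalar curvature in dimension 2: R = 2K = -2/(10) = -0.2000.

-0.2000


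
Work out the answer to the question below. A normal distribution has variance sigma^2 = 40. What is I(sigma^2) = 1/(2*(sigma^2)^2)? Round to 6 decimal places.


Fisher information for variance: I(sigma^2) = 1/(2*sigma^4).
sigma^2 = 40, so sigma^4 = 1600.
I = 1/(2*1600) = 1/3200 = 0.000313

0.000313


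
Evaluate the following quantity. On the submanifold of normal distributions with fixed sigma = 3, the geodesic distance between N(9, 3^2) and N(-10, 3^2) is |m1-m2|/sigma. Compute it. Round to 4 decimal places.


On the fixed-variance normal subfamily, geodesic distance = |m1-m2|/sigma.
|9 - -10| = 19.
sigma = 3.
d = 19/3 = 6.3333

6.3333


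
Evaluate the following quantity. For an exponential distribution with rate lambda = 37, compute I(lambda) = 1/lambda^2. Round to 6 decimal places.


Fisher information for exponential: I(lambda) = 1/lambda^2.
lambda = 37, lambda^2 = 1369.
I = 1/1369 = 0.000730

0.000730


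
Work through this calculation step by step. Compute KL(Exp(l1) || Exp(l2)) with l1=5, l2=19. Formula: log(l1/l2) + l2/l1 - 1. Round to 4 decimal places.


KL divergence for exponential family:
KL = log(l1/l2) + l2/l1 - 1.
log(5/19) = -1.335001.
19/5 = 3.8.
KL = -1.335001 + 3.8 - 1 = 1.4650

1.4650


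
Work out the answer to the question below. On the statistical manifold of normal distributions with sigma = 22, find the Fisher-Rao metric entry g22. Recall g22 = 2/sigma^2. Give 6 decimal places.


For the 2-parameter normal family, the Fisher metric has:
  g11 = 1/sigma^2, g22 = 2/sigma^2.
sigma = 22, sigma^2 = 484.
g22 = 0.004132

0.004132


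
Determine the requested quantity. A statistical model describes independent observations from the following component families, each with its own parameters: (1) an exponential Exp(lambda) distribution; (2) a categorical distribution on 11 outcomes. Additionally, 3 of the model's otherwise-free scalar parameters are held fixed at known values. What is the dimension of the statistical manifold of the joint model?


The dimension of a statistical manifold equals the number of free
(independent) real parameters of the model. For a product of independent
blocks the parameter counts add.
- exponential (lambda): 1.
- categorical on 11 outcomes (probabilities sum to 1): 11-1 = 10.
Total = 1 + 10 = 11.
3 parameter(s) fixed at known values: 11 - 3 = 8.
Dimension = 8

8


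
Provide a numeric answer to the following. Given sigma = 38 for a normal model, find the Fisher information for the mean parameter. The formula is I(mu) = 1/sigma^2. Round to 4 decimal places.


The Fisher information for the mean of a normal distribution is I(mu) = 1/sigma^2.
sigma = 38, so sigma^2 = 1444.
I(mu) = 1/1444 = 0.0007

0.0007


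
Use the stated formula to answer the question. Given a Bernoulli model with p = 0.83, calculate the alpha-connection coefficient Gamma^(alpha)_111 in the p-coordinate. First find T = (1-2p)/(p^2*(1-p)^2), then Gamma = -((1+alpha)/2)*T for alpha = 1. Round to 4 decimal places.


Skewness (Amari-Chentsov) tensor: T = (1-2p)/(p^2*(1-p)^2).
p = 0.83, 1-2p = -0.66, p^2 = 0.6889, (1-p)^2 = 0.0289.
T = -0.66/(0.6889 * 0.0289) = -33.150487.
In the p-coordinate, Gamma^(alpha) = Gamma^(0) - (alpha/2)*T with Gamma^(0) = (1/2)*g'(p) = -T/2,
so Gamma^(alpha) = -((1+alpha)/2)*T.
alpha = 1, -(1+alpha)/2 = -1.0.
Gamma = -1.0 * -33.150487 = 33.1505

33.1505


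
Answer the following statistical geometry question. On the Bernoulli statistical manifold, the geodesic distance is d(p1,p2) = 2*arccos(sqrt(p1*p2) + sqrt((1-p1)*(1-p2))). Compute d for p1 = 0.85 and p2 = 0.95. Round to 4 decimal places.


Geodesic distance on Bernoulli manifold:
d(p1,p2) = 2*arccos(sqrt(p1*p2) + sqrt((1-p1)*(1-p2))).
sqrt(p1*p2) = sqrt(0.85*0.95) = 0.89861.
sqrt((1-p1)*(1-p2)) = sqrt(0.15*0.05) = 0.086603.
arg = 0.89861 + 0.086603 = 0.985213.
d = 2*arccos(0.985213) = 0.3444

0.3444


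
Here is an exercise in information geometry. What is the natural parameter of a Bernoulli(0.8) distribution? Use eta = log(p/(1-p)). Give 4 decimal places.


Natural parameter for Bernoulli: eta = log(p/(1-p)).
p = 0.8, 1-p = 0.2.
p/(1-p) = 4.0.
eta = log(4.0) = 1.3863

1.3863


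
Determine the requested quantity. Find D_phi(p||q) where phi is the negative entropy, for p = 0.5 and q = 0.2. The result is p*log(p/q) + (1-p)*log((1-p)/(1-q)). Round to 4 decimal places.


Bregman divergence with negative entropy generator:
D = p*log(p/q) + (1-p)*log((1-p)/(1-q)).
p = 0.5, q = 0.2.
p*log(p/q) = 0.5*log(0.5/0.2) = 0.458145.
(1-p)*log((1-p)/(1-q)) = 0.5*log(0.5/0.8) = -0.235002.
D = 0.458145 + -0.235002 = 0.2231

0.2231


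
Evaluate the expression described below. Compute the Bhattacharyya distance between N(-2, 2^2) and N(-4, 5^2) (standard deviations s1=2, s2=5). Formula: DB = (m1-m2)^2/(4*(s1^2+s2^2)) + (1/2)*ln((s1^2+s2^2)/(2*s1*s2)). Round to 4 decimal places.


Bhattacharyya distance between two Gaussians:
DB = (m1-m2)^2/(4*(s1^2+s2^2)) + (1/2)*ln((s1^2+s2^2)/(2*s1*s2)).
(m1-m2)^2 = (2)^2 = 4.
s1^2+s2^2 = 4 + 25 = 29.
term1 = 4/116 = 0.034483.
term2 = 0.5*ln(29/20.0) = 0.185782.
DB = 0.034483 + 0.185782 = 0.2203

0.2203


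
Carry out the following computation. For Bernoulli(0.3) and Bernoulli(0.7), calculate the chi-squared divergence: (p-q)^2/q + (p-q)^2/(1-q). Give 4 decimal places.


Chi-squared divergence between Bernoulli distributions:
chi^2 = (p-q)^2/q + (p-q)^2/(1-q).
p = 0.3, q = 0.7, p-q = -0.4.
(p-q)^2 = 0.16.
term1 = 0.16/0.7 = 0.228571.
term2 = 0.16/0.3 = 0.533333.
chi^2 = 0.228571 + 0.533333 = 0.7619

0.7619


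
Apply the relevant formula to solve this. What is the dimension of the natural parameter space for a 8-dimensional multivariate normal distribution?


Exponential family dimension calculation:
For 8-dim MVN: mean has 8 params, covariance has 8*9/2 = 36 unique entries.
Total dim = 8 + 36 = 44.

44


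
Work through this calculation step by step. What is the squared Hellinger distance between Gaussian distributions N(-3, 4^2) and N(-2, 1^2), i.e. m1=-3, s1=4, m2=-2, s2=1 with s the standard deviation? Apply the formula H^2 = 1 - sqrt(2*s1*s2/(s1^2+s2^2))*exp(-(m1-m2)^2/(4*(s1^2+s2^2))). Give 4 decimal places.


Squared Hellinger distance for Gaussians:
H^2 = 1 - sqrt(2*s1*s2/(s1^2+s2^2)) * exp(-(m1-m2)^2/(4*(s1^2+s2^2))).
s1^2 = 16, s2^2 = 1, s1^2+s2^2 = 17.
sqrt(2*4*1/(17)) = 0.685994.
(m1-m2)^2 = (-1)^2 = 1.
exp(-1/(4*17)) = exp(-0.014706) = 0.985402.
H^2 = 1 - 0.685994*0.985402 = 0.3240

0.3240


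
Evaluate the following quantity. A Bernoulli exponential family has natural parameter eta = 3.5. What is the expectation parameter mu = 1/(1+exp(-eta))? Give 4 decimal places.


Dual coordinate (expectation parameter) for Bernoulli:
mu = 1/(1+exp(-eta)).
eta = 3.5.
exp(-eta) = exp(-3.5) = 0.030197.
mu = 1/(1+0.030197) = 0.9707

0.9707


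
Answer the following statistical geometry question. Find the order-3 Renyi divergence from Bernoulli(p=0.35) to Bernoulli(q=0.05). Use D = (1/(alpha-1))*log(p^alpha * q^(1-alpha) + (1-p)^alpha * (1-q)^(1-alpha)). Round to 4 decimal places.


Renyi divergence of order alpha between Bernoulli distributions:
D = (1/(alpha-1))*log(p^alpha * q^(1-alpha) + (1-p)^alpha * (1-q)^(1-alpha)).
alpha = 3, p = 0.35, q = 0.05.
p^alpha * q^(1-alpha) = 0.35^3 * 0.05^-2 = 17.15.
(1-p)^alpha * (1-q)^(1-alpha) = 0.65^3 * 0.95^-2 = 0.304294.
sum = 17.15 + 0.304294 = 17.454294.
D = (1/2)*log(17.454294) = 1.4298

1.4298


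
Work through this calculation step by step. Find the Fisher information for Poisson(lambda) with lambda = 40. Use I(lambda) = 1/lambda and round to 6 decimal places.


Fisher information for Poisson: I(lambda) = 1/lambda.
lambda = 40.
I(lambda) = 1/40 = 0.025000

0.025000


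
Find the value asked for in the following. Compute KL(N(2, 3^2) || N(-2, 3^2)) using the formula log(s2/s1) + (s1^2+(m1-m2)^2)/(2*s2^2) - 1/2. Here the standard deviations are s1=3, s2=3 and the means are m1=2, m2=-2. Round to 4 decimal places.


KL divergence between normal distributions:
KL = log(s2/s1) + (s1^2 + (m1-m2)^2)/(2*s2^2) - 1/2.
log(3/3) = 0.0.
(3^2 + (2--2)^2)/(2*3^2) = (9 + 16)/18 = 1.388889.
KL = 0.0 + 1.388889 - 0.5 = 0.8889

0.8889


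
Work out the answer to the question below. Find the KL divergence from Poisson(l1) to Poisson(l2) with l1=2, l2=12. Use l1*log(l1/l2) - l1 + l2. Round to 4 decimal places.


KL divergence for Poisson:
KL = l1*log(l1/l2) - l1 + l2.
l1 = 2, l2 = 12.
log(2/12) = -1.791759.
l1*log(l1/l2) = 2 * -1.791759 = -3.583519.
KL = -3.583519 - 2 + 12 = 6.4165

6.4165


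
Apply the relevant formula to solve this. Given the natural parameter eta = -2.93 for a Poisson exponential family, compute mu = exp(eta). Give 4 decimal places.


Expectation parameter for Poisson exponential family:
mu = exp(eta).
eta = -2.93.
mu = exp(-2.93) = 0.0534

0.0534


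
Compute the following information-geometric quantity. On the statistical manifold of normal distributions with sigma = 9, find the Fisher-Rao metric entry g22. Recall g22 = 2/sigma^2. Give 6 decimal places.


For the 2-parameter normal family, the Fisher metric has:
  g11 = 1/sigma^2, g22 = 2/sigma^2.
sigma = 9, sigma^2 = 81.
g22 = 0.024691

0.024691


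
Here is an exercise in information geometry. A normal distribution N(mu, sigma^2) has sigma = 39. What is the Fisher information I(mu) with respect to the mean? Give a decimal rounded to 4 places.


The Fisher information for the mean of a normal distribution is I(mu) = 1/sigma^2.
sigma = 39, so sigma^2 = 1521.
I(mu) = 1/1521 = 0.0007

0.0007


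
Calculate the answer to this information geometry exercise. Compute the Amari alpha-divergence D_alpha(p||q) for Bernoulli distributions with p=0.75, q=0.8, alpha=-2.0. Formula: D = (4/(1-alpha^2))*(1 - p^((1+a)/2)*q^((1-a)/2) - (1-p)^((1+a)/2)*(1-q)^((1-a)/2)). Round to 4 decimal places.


Amari alpha-divergence:
D = (4/(1-alpha^2))*(1 - p^((1+a)/2)*q^((1-a)/2) - (1-p)^((1+a)/2)*(1-q)^((1-a)/2)).
alpha = -2.0, p = 0.75, q = 0.8.
e1 = (1+alpha)/2 = -0.5, e2 = (1-alpha)/2 = 1.5.
t1 = p^e1 * q^e2 = 0.75^-0.5 * 0.8^1.5 = 0.826236.
t2 = (1-p)^e1 * (1-q)^e2 = 0.25^-0.5 * 0.2^1.5 = 0.178885.
4/(1-alpha^2) = -1.333333.
D = -1.333333*(1 - 0.826236 - 0.178885) = 0.0068

0.0068


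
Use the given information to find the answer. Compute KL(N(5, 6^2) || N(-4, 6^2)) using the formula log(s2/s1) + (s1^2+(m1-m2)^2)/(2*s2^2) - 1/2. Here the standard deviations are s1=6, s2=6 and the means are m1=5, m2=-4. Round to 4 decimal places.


KL divergence between normal distributions:
KL = log(s2/s1) + (s1^2 + (m1-m2)^2)/(2*s2^2) - 1/2.
log(6/6) = 0.0.
(6^2 + (5--4)^2)/(2*6^2) = (36 + 81)/72 = 1.625.
KL = 0.0 + 1.625 - 0.5 = 1.1250

1.1250


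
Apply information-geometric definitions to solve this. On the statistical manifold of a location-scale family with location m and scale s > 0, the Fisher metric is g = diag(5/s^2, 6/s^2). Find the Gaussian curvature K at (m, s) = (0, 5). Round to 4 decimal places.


The metric has the form g = (A dm^2 + B ds^2)/s^2 with A = 5, B = 6.
Substitute u = sqrt(A/B)*m: g = B*(du^2 + ds^2)/s^2, i.e. B times the
Poincare upper half-plane metric, which has constant Gaussian curvature -1.
Scaling a 2D metric by a constant c divides the Gaussian curvature by c,
so K = -1/B = -1/(6) = -0.1667 everywhere (the point (m, s) = (0, 5) is irrelevant:
the curvature is constant).
The requested Gaussian curvature is K = -0.1667.

-0.1667


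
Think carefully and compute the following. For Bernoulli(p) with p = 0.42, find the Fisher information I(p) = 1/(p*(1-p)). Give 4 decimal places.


For Bernoulli(p), Fisher information is I(p) = 1/(p*(1-p)).
p = 0.42, 1-p = 0.58.
p*(1-p) = 0.2436.
I(p) = 1/0.2436 = 4.1051

4.1051


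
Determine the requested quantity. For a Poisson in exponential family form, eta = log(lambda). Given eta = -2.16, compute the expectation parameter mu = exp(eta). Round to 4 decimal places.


Expectation parameter for Poisson exponential family:
mu = exp(eta).
eta = -2.16.
mu = exp(-2.16) = 0.1153

0.1153


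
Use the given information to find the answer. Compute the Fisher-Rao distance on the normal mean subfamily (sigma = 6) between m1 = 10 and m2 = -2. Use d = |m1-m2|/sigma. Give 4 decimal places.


On the fixed-variance normal subfamily, geodesic distance = |m1-m2|/sigma.
|10 - -2| = 12.
sigma = 6.
d = 12/6 = 2.0000

2.0000


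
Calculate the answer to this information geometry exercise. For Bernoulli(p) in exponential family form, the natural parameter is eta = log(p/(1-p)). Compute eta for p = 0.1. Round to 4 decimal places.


Natural parameter for Bernoulli: eta = log(p/(1-p)).
p = 0.1, 1-p = 0.9.
p/(1-p) = 0.111111.
eta = log(0.111111) = -2.1972

-2.1972


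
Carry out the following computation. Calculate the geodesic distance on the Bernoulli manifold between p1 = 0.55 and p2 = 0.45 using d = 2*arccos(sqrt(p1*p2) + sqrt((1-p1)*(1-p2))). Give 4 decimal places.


Geodesic distance on Bernoulli manifold:
d(p1,p2) = 2*arccos(sqrt(p1*p2) + sqrt((1-p1)*(1-p2))).
sqrt(p1*p2) = sqrt(0.55*0.45) = 0.497494.
sqrt((1-p1)*(1-p2)) = sqrt(0.45*0.55) = 0.497494.
arg = 0.497494 + 0.497494 = 0.994987.
d = 2*arccos(0.994987) = 0.2003

0.2003


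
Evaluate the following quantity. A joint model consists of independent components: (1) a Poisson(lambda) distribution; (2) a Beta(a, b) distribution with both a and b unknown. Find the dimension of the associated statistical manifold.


The dimension of a statistical manifold equals the number of free
(independent) real parameters of the model. For a product of independent
blocks the parameter counts add.
- Poisson (lambda): 1.
- Beta (a, b): 2.
Total = 1 + 2 = 3.
Dimension = 3

3


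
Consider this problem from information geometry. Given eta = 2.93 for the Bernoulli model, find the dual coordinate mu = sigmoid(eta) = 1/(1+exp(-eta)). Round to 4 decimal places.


Dual coordinate (expectation parameter) for Bernoulli:
mu = 1/(1+exp(-eta)).
eta = 2.93.
exp(-eta) = exp(-2.93) = 0.053397.
mu = 1/(1+0.053397) = 0.9493

0.9493


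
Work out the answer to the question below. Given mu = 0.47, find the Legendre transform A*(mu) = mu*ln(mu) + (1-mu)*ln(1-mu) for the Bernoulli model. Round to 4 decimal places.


Legendre transform for Bernoulli:
A*(mu) = mu*log(mu) + (1-mu)*log(1-mu).
mu = 0.47, 1-mu = 0.53.
mu*log(mu) = 0.47*log(0.47) = -0.354861.
(1-mu)*log(1-mu) = 0.53*log(0.53) = -0.336485.
A* = -0.354861 + -0.336485 = -0.6913

-0.6913


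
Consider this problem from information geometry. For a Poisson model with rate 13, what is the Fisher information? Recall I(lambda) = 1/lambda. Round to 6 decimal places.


Fisher information for Poisson: I(lambda) = 1/lambda.
lambda = 13.
I(lambda) = 1/13 = 0.076923

0.076923


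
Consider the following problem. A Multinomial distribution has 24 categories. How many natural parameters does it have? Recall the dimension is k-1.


Exponential family dimension calculation:
For Multinomial with k=24 categories, dim = k-1 = 23.

23


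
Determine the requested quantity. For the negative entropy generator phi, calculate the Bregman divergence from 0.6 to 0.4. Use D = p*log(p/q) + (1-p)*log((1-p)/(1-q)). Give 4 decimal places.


Bregman divergence with negative entropy generator:
D = p*log(p/q) + (1-p)*log((1-p)/(1-q)).
p = 0.6, q = 0.4.
p*log(p/q) = 0.6*log(0.6/0.4) = 0.243279.
(1-p)*log((1-p)/(1-q)) = 0.4*log(0.4/0.6) = -0.162186.
D = 0.243279 + -0.162186 = 0.0811

0.0811


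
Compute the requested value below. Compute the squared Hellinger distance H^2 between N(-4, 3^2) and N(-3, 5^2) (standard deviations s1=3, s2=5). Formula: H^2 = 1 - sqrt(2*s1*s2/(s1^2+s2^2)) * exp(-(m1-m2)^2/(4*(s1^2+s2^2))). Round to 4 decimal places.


Squared Hellinger distance for Gaussians:
H^2 = 1 - sqrt(2*s1*s2/(s1^2+s2^2)) * exp(-(m1-m2)^2/(4*(s1^2+s2^2))).
s1^2 = 9, s2^2 = 25, s1^2+s2^2 = 34.
sqrt(2*3*5/(34)) = 0.939336.
(m1-m2)^2 = (-1)^2 = 1.
exp(-1/(4*34)) = exp(-0.007353) = 0.992674.
H^2 = 1 - 0.939336*0.992674 = 0.0675

0.0675


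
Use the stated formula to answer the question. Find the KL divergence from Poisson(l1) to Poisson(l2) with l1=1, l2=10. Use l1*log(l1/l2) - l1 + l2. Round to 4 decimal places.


KL divergence for Poisson:
KL = l1*log(l1/l2) - l1 + l2.
l1 = 1, l2 = 10.
log(1/10) = -2.302585.
l1*log(l1/l2) = 1 * -2.302585 = -2.302585.
KL = -2.302585 - 1 + 10 = 6.6974

6.6974


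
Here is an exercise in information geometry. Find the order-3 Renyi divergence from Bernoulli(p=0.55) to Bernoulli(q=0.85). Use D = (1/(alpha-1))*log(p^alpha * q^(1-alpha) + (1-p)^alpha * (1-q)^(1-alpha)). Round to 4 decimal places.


Renyi divergence of order alpha between Bernoulli distributions:
D = (1/(alpha-1))*log(p^alpha * q^(1-alpha) + (1-p)^alpha * (1-q)^(1-alpha)).
alpha = 3, p = 0.55, q = 0.85.
p^alpha * q^(1-alpha) = 0.55^3 * 0.85^-2 = 0.230277.
(1-p)^alpha * (1-q)^(1-alpha) = 0.45^3 * 0.15^-2 = 4.05.
sum = 0.230277 + 4.05 = 4.280277.
D = (1/2)*log(4.280277) = 0.7270

0.7270


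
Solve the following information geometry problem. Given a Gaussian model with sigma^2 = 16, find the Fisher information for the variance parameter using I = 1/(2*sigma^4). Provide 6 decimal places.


Fisher information for variance: I(sigma^2) = 1/(2*sigma^4).
sigma^2 = 16, so sigma^4 = 256.
I = 1/(2*256) = 1/512 = 0.001953

0.001953


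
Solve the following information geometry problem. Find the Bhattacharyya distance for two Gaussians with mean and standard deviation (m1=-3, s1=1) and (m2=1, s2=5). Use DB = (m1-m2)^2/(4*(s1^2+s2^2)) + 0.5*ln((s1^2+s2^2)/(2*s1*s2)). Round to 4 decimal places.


Bhattacharyya distance between two Gaussians:
DB = (m1-m2)^2/(4*(s1^2+s2^2)) + (1/2)*ln((s1^2+s2^2)/(2*s1*s2)).
(m1-m2)^2 = (-4)^2 = 16.
s1^2+s2^2 = 1 + 25 = 26.
term1 = 16/104 = 0.153846.
term2 = 0.5*ln(26/10.0) = 0.477756.
DB = 0.153846 + 0.477756 = 0.6316

0.6316


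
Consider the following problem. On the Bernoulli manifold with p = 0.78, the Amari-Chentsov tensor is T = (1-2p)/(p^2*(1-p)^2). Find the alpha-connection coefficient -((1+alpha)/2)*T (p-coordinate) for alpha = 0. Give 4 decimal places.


Skewness (Amari-Chentsov) tensor: T = (1-2p)/(p^2*(1-p)^2).
p = 0.78, 1-2p = -0.56, p^2 = 0.6084, (1-p)^2 = 0.0484.
T = -0.56/(0.6084 * 0.0484) = -19.017502.
In the p-coordinate, Gamma^(alpha) = Gamma^(0) - (alpha/2)*T with Gamma^(0) = (1/2)*g'(p) = -T/2,
so Gamma^(alpha) = -((1+alpha)/2)*T.
alpha = 0, -(1+alpha)/2 = -0.5.
Gamma = -0.5 * -19.017502 = 9.5088

9.5088


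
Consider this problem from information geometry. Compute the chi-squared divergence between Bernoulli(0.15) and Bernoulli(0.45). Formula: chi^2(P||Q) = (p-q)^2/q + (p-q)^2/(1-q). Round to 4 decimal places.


Chi-squared divergence between Bernoulli distributions:
chi^2 = (p-q)^2/q + (p-q)^2/(1-q).
p = 0.15, q = 0.45, p-q = -0.3.
(p-q)^2 = 0.09.
term1 = 0.09/0.45 = 0.2.
term2 = 0.09/0.55 = 0.163636.
chi^2 = 0.2 + 0.163636 = 0.3636

0.3636


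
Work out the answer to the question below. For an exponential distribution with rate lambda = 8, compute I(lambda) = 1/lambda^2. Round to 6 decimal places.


Fisher information for exponential: I(lambda) = 1/lambda^2.
lambda = 8, lambda^2 = 64.
I = 1/64 = 0.015625

0.015625


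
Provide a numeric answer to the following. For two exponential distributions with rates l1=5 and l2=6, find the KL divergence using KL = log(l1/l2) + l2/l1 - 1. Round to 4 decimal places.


KL divergence for exponential family:
KL = log(l1/l2) + l2/l1 - 1.
log(5/6) = -0.182322.
6/5 = 1.2.
KL = -0.182322 + 1.2 - 1 = 0.0177

0.0177


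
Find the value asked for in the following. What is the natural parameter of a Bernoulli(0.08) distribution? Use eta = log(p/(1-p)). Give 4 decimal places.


Natural parameter for Bernoulli: eta = log(p/(1-p)).
p = 0.08, 1-p = 0.92.
p/(1-p) = 0.086957.
eta = log(0.086957) = -2.4423

-2.4423


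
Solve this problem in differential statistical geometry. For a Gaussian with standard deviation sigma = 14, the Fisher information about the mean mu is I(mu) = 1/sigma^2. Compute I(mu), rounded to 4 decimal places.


The Fisher information for the mean of a normal distribution is I(mu) = 1/sigma^2.
sigma = 14, so sigma^2 = 196.
I(mu) = 1/196 = 0.0051

0.0051


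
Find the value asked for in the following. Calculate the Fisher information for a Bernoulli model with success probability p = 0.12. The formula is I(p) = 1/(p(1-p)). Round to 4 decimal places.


For Bernoulli(p), Fisher information is I(p) = 1/(p*(1-p)).
p = 0.12, 1-p = 0.88.
p*(1-p) = 0.1056.
I(p) = 1/0.1056 = 9.4697

9.4697


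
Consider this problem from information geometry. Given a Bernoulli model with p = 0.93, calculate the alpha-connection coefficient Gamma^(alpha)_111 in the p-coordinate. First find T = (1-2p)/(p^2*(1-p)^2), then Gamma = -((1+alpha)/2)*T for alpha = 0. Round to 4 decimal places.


Skewness (Amari-Chentsov) tensor: T = (1-2p)/(p^2*(1-p)^2).
p = 0.93, 1-2p = -0.86, p^2 = 0.8649, (1-p)^2 = 0.0049.
T = -0.86/(0.8649 * 0.0049) = -202.92543.
In the p-coordinate, Gamma^(alpha) = Gamma^(0) - (alpha/2)*T with Gamma^(0) = (1/2)*g'(p) = -T/2,
so Gamma^(alpha) = -((1+alpha)/2)*T.
alpha = 0, -(1+alpha)/2 = -0.5.
Gamma = -0.5 * -202.92543 = 101.4627

101.4627


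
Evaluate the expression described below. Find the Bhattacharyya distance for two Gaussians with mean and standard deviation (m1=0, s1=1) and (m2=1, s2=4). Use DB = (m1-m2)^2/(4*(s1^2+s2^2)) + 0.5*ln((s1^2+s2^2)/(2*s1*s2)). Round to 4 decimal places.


Bhattacharyya distance between two Gaussians:
DB = (m1-m2)^2/(4*(s1^2+s2^2)) + (1/2)*ln((s1^2+s2^2)/(2*s1*s2)).
(m1-m2)^2 = (-1)^2 = 1.
s1^2+s2^2 = 1 + 16 = 17.
term1 = 1/68 = 0.014706.
term2 = 0.5*ln(17/8.0) = 0.376886.
DB = 0.014706 + 0.376886 = 0.3916

0.3916


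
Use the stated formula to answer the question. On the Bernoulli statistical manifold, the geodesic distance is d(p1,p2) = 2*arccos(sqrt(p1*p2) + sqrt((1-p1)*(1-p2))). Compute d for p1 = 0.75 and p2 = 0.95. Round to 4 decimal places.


Geodesic distance on Bernoulli manifold:
d(p1,p2) = 2*arccos(sqrt(p1*p2) + sqrt((1-p1)*(1-p2))).
sqrt(p1*p2) = sqrt(0.75*0.95) = 0.844097.
sqrt((1-p1)*(1-p2)) = sqrt(0.25*0.05) = 0.111803.
arg = 0.844097 + 0.111803 = 0.955901.
d = 2*arccos(0.955901) = 0.5962

0.5962


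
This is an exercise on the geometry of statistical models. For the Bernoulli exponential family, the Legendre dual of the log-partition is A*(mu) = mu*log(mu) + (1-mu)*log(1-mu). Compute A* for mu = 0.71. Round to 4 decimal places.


Legendre transform for Bernoulli:
A*(mu) = mu*log(mu) + (1-mu)*log(1-mu).
mu = 0.71, 1-mu = 0.29.
mu*log(mu) = 0.71*log(0.71) = -0.243168.
(1-mu)*log(1-mu) = 0.29*log(0.29) = -0.358984.
A* = -0.243168 + -0.358984 = -0.6022

-0.6022
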